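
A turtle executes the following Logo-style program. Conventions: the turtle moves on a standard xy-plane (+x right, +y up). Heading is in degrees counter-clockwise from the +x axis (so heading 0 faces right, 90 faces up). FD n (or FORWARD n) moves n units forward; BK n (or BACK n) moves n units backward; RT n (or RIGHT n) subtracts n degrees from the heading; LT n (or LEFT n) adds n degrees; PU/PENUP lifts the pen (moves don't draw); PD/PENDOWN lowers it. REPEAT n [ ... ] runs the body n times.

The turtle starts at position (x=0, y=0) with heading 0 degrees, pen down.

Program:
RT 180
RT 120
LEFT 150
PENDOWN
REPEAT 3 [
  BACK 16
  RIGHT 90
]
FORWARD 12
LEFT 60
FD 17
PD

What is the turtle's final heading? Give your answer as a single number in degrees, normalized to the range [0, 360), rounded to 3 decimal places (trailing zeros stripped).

Executing turtle program step by step:
Start: pos=(0,0), heading=0, pen down
RT 180: heading 0 -> 180
RT 120: heading 180 -> 60
LT 150: heading 60 -> 210
PD: pen down
REPEAT 3 [
  -- iteration 1/3 --
  BK 16: (0,0) -> (13.856,8) [heading=210, draw]
  RT 90: heading 210 -> 120
  -- iteration 2/3 --
  BK 16: (13.856,8) -> (21.856,-5.856) [heading=120, draw]
  RT 90: heading 120 -> 30
  -- iteration 3/3 --
  BK 16: (21.856,-5.856) -> (8,-13.856) [heading=30, draw]
  RT 90: heading 30 -> 300
]
FD 12: (8,-13.856) -> (14,-24.249) [heading=300, draw]
LT 60: heading 300 -> 0
FD 17: (14,-24.249) -> (31,-24.249) [heading=0, draw]
PD: pen down
Final: pos=(31,-24.249), heading=0, 5 segment(s) drawn

Answer: 0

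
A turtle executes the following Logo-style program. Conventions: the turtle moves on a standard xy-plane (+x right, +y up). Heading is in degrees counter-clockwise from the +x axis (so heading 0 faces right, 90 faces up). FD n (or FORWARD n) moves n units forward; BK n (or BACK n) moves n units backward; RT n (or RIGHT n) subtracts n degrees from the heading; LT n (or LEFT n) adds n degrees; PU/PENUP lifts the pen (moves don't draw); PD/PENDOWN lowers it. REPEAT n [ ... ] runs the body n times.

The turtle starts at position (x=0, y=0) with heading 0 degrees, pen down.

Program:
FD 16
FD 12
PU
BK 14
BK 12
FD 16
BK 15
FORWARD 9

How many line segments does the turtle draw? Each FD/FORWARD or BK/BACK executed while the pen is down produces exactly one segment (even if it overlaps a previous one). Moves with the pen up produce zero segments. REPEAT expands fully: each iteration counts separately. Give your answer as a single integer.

Executing turtle program step by step:
Start: pos=(0,0), heading=0, pen down
FD 16: (0,0) -> (16,0) [heading=0, draw]
FD 12: (16,0) -> (28,0) [heading=0, draw]
PU: pen up
BK 14: (28,0) -> (14,0) [heading=0, move]
BK 12: (14,0) -> (2,0) [heading=0, move]
FD 16: (2,0) -> (18,0) [heading=0, move]
BK 15: (18,0) -> (3,0) [heading=0, move]
FD 9: (3,0) -> (12,0) [heading=0, move]
Final: pos=(12,0), heading=0, 2 segment(s) drawn
Segments drawn: 2

Answer: 2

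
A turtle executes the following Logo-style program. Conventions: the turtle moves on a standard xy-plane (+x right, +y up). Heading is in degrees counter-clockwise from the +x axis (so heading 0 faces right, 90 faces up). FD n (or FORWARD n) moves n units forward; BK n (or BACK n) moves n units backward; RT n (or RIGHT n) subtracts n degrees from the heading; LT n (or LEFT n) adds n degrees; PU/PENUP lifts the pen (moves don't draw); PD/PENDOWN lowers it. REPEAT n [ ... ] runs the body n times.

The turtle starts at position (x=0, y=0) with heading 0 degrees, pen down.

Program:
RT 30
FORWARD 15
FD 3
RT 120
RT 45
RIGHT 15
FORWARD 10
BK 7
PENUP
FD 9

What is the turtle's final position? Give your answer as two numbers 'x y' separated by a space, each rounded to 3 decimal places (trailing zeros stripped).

Answer: 5.196 -3

Derivation:
Executing turtle program step by step:
Start: pos=(0,0), heading=0, pen down
RT 30: heading 0 -> 330
FD 15: (0,0) -> (12.99,-7.5) [heading=330, draw]
FD 3: (12.99,-7.5) -> (15.588,-9) [heading=330, draw]
RT 120: heading 330 -> 210
RT 45: heading 210 -> 165
RT 15: heading 165 -> 150
FD 10: (15.588,-9) -> (6.928,-4) [heading=150, draw]
BK 7: (6.928,-4) -> (12.99,-7.5) [heading=150, draw]
PU: pen up
FD 9: (12.99,-7.5) -> (5.196,-3) [heading=150, move]
Final: pos=(5.196,-3), heading=150, 4 segment(s) drawn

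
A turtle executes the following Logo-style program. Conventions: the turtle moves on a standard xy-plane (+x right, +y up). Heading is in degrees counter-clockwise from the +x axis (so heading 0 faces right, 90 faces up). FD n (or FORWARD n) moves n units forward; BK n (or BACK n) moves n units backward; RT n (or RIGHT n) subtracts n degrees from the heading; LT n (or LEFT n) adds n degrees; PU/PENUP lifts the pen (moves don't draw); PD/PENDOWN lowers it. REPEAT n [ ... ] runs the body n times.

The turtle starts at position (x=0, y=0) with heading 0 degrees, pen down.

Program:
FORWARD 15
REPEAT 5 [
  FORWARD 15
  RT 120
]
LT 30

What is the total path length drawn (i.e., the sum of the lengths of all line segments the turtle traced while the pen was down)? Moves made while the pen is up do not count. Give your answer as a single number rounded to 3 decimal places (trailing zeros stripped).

Answer: 90

Derivation:
Executing turtle program step by step:
Start: pos=(0,0), heading=0, pen down
FD 15: (0,0) -> (15,0) [heading=0, draw]
REPEAT 5 [
  -- iteration 1/5 --
  FD 15: (15,0) -> (30,0) [heading=0, draw]
  RT 120: heading 0 -> 240
  -- iteration 2/5 --
  FD 15: (30,0) -> (22.5,-12.99) [heading=240, draw]
  RT 120: heading 240 -> 120
  -- iteration 3/5 --
  FD 15: (22.5,-12.99) -> (15,0) [heading=120, draw]
  RT 120: heading 120 -> 0
  -- iteration 4/5 --
  FD 15: (15,0) -> (30,0) [heading=0, draw]
  RT 120: heading 0 -> 240
  -- iteration 5/5 --
  FD 15: (30,0) -> (22.5,-12.99) [heading=240, draw]
  RT 120: heading 240 -> 120
]
LT 30: heading 120 -> 150
Final: pos=(22.5,-12.99), heading=150, 6 segment(s) drawn

Segment lengths:
  seg 1: (0,0) -> (15,0), length = 15
  seg 2: (15,0) -> (30,0), length = 15
  seg 3: (30,0) -> (22.5,-12.99), length = 15
  seg 4: (22.5,-12.99) -> (15,0), length = 15
  seg 5: (15,0) -> (30,0), length = 15
  seg 6: (30,0) -> (22.5,-12.99), length = 15
Total = 90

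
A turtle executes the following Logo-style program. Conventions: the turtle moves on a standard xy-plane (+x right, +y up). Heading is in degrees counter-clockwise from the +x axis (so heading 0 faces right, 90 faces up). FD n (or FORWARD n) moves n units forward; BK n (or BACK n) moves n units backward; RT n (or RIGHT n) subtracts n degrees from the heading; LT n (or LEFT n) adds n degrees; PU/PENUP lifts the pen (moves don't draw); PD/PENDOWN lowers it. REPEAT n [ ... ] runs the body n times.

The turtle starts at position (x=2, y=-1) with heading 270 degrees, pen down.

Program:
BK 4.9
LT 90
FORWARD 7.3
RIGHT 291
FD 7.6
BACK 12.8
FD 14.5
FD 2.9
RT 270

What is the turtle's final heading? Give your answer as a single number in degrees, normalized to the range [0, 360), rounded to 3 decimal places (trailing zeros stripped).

Answer: 159

Derivation:
Executing turtle program step by step:
Start: pos=(2,-1), heading=270, pen down
BK 4.9: (2,-1) -> (2,3.9) [heading=270, draw]
LT 90: heading 270 -> 0
FD 7.3: (2,3.9) -> (9.3,3.9) [heading=0, draw]
RT 291: heading 0 -> 69
FD 7.6: (9.3,3.9) -> (12.024,10.995) [heading=69, draw]
BK 12.8: (12.024,10.995) -> (7.436,-0.955) [heading=69, draw]
FD 14.5: (7.436,-0.955) -> (12.633,12.582) [heading=69, draw]
FD 2.9: (12.633,12.582) -> (13.672,15.29) [heading=69, draw]
RT 270: heading 69 -> 159
Final: pos=(13.672,15.29), heading=159, 6 segment(s) drawn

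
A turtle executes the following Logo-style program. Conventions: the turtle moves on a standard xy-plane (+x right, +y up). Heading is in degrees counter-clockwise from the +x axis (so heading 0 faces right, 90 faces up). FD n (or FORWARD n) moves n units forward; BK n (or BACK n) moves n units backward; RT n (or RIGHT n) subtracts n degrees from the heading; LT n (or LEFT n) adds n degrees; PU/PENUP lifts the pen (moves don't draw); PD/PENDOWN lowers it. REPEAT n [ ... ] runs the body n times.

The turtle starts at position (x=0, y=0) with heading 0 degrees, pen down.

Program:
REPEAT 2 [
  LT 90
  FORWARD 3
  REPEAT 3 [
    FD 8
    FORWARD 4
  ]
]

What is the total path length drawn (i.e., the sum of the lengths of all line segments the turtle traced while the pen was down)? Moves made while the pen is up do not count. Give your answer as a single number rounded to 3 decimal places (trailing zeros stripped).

Answer: 78

Derivation:
Executing turtle program step by step:
Start: pos=(0,0), heading=0, pen down
REPEAT 2 [
  -- iteration 1/2 --
  LT 90: heading 0 -> 90
  FD 3: (0,0) -> (0,3) [heading=90, draw]
  REPEAT 3 [
    -- iteration 1/3 --
    FD 8: (0,3) -> (0,11) [heading=90, draw]
    FD 4: (0,11) -> (0,15) [heading=90, draw]
    -- iteration 2/3 --
    FD 8: (0,15) -> (0,23) [heading=90, draw]
    FD 4: (0,23) -> (0,27) [heading=90, draw]
    -- iteration 3/3 --
    FD 8: (0,27) -> (0,35) [heading=90, draw]
    FD 4: (0,35) -> (0,39) [heading=90, draw]
  ]
  -- iteration 2/2 --
  LT 90: heading 90 -> 180
  FD 3: (0,39) -> (-3,39) [heading=180, draw]
  REPEAT 3 [
    -- iteration 1/3 --
    FD 8: (-3,39) -> (-11,39) [heading=180, draw]
    FD 4: (-11,39) -> (-15,39) [heading=180, draw]
    -- iteration 2/3 --
    FD 8: (-15,39) -> (-23,39) [heading=180, draw]
    FD 4: (-23,39) -> (-27,39) [heading=180, draw]
    -- iteration 3/3 --
    FD 8: (-27,39) -> (-35,39) [heading=180, draw]
    FD 4: (-35,39) -> (-39,39) [heading=180, draw]
  ]
]
Final: pos=(-39,39), heading=180, 14 segment(s) drawn

Segment lengths:
  seg 1: (0,0) -> (0,3), length = 3
  seg 2: (0,3) -> (0,11), length = 8
  seg 3: (0,11) -> (0,15), length = 4
  seg 4: (0,15) -> (0,23), length = 8
  seg 5: (0,23) -> (0,27), length = 4
  seg 6: (0,27) -> (0,35), length = 8
  seg 7: (0,35) -> (0,39), length = 4
  seg 8: (0,39) -> (-3,39), length = 3
  seg 9: (-3,39) -> (-11,39), length = 8
  seg 10: (-11,39) -> (-15,39), length = 4
  seg 11: (-15,39) -> (-23,39), length = 8
  seg 12: (-23,39) -> (-27,39), length = 4
  seg 13: (-27,39) -> (-35,39), length = 8
  seg 14: (-35,39) -> (-39,39), length = 4
Total = 78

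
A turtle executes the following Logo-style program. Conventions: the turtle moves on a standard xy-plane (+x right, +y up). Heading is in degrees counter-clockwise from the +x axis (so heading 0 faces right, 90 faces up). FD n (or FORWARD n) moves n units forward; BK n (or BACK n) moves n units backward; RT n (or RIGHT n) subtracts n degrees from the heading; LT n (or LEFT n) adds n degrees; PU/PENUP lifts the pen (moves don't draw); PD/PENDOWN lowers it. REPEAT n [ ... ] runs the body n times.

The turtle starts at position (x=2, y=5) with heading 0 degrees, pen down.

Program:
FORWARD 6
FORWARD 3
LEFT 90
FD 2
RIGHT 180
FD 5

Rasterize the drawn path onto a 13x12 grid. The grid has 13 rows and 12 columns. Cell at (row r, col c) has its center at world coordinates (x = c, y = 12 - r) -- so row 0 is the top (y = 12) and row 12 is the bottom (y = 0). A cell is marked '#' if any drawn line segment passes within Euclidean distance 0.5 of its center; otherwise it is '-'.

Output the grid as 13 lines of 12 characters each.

Segment 0: (2,5) -> (8,5)
Segment 1: (8,5) -> (11,5)
Segment 2: (11,5) -> (11,7)
Segment 3: (11,7) -> (11,2)

Answer: ------------
------------
------------
------------
------------
-----------#
-----------#
--##########
-----------#
-----------#
-----------#
------------
------------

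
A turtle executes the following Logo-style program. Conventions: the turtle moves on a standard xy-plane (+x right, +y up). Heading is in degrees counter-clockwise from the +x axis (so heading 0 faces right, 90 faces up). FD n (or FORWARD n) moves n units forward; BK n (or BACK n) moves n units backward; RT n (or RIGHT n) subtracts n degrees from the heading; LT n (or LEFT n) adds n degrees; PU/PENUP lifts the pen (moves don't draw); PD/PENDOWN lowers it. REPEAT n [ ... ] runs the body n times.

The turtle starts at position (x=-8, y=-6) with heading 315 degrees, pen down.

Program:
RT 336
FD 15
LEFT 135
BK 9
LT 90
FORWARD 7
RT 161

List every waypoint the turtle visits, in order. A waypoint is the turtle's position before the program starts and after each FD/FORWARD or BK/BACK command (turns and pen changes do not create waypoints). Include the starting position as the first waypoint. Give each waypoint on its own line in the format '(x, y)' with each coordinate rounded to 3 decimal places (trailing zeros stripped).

Answer: (-8, -6)
(6.004, -11.376)
(9.664, -19.597)
(3.27, -22.445)

Derivation:
Executing turtle program step by step:
Start: pos=(-8,-6), heading=315, pen down
RT 336: heading 315 -> 339
FD 15: (-8,-6) -> (6.004,-11.376) [heading=339, draw]
LT 135: heading 339 -> 114
BK 9: (6.004,-11.376) -> (9.664,-19.597) [heading=114, draw]
LT 90: heading 114 -> 204
FD 7: (9.664,-19.597) -> (3.27,-22.445) [heading=204, draw]
RT 161: heading 204 -> 43
Final: pos=(3.27,-22.445), heading=43, 3 segment(s) drawn
Waypoints (4 total):
(-8, -6)
(6.004, -11.376)
(9.664, -19.597)
(3.27, -22.445)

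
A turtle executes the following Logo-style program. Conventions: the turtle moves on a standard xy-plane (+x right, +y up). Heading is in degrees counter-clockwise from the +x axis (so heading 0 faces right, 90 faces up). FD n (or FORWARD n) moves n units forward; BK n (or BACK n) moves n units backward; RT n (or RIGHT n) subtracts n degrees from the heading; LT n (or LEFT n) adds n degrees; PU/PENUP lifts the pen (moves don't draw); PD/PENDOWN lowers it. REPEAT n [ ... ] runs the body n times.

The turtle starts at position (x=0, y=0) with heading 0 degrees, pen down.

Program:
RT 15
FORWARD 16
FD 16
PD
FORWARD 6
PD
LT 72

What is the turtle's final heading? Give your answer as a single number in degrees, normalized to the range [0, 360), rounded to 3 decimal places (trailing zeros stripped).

Answer: 57

Derivation:
Executing turtle program step by step:
Start: pos=(0,0), heading=0, pen down
RT 15: heading 0 -> 345
FD 16: (0,0) -> (15.455,-4.141) [heading=345, draw]
FD 16: (15.455,-4.141) -> (30.91,-8.282) [heading=345, draw]
PD: pen down
FD 6: (30.91,-8.282) -> (36.705,-9.835) [heading=345, draw]
PD: pen down
LT 72: heading 345 -> 57
Final: pos=(36.705,-9.835), heading=57, 3 segment(s) drawn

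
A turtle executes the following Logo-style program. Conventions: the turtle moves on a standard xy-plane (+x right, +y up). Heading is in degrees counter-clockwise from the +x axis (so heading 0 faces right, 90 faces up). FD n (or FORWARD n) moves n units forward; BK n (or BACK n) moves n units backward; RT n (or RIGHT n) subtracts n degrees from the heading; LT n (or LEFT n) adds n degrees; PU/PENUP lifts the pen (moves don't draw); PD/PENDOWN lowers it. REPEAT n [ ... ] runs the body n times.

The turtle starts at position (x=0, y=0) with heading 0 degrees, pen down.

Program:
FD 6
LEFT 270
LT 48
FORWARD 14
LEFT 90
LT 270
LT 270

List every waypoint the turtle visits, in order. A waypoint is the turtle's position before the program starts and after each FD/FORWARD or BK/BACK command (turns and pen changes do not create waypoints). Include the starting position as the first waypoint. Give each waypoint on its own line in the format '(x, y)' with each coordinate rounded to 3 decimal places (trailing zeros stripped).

Executing turtle program step by step:
Start: pos=(0,0), heading=0, pen down
FD 6: (0,0) -> (6,0) [heading=0, draw]
LT 270: heading 0 -> 270
LT 48: heading 270 -> 318
FD 14: (6,0) -> (16.404,-9.368) [heading=318, draw]
LT 90: heading 318 -> 48
LT 270: heading 48 -> 318
LT 270: heading 318 -> 228
Final: pos=(16.404,-9.368), heading=228, 2 segment(s) drawn
Waypoints (3 total):
(0, 0)
(6, 0)
(16.404, -9.368)

Answer: (0, 0)
(6, 0)
(16.404, -9.368)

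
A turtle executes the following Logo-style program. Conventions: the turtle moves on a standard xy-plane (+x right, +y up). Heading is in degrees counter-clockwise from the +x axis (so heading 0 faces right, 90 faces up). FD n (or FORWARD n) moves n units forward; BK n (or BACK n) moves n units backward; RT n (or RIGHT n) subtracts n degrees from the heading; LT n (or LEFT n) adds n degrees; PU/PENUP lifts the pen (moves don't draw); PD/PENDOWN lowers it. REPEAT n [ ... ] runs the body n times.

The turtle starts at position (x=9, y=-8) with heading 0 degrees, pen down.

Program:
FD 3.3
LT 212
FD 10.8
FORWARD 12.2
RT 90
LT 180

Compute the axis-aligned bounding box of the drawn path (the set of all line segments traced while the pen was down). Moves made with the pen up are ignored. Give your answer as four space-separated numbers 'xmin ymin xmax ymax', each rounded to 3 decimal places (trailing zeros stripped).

Executing turtle program step by step:
Start: pos=(9,-8), heading=0, pen down
FD 3.3: (9,-8) -> (12.3,-8) [heading=0, draw]
LT 212: heading 0 -> 212
FD 10.8: (12.3,-8) -> (3.141,-13.723) [heading=212, draw]
FD 12.2: (3.141,-13.723) -> (-7.205,-20.188) [heading=212, draw]
RT 90: heading 212 -> 122
LT 180: heading 122 -> 302
Final: pos=(-7.205,-20.188), heading=302, 3 segment(s) drawn

Segment endpoints: x in {-7.205, 3.141, 9, 12.3}, y in {-20.188, -13.723, -8}
xmin=-7.205, ymin=-20.188, xmax=12.3, ymax=-8

Answer: -7.205 -20.188 12.3 -8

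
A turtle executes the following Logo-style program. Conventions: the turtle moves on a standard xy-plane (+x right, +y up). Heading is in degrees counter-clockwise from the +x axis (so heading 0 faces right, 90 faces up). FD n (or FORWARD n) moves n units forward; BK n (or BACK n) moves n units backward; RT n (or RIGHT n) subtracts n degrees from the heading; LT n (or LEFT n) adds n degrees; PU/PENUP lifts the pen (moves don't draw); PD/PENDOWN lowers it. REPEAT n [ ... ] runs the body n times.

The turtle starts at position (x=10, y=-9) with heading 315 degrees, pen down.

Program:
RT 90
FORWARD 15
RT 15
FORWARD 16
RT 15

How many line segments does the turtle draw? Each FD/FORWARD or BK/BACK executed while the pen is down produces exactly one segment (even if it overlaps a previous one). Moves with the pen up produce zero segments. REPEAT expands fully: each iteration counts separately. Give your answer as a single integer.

Answer: 2

Derivation:
Executing turtle program step by step:
Start: pos=(10,-9), heading=315, pen down
RT 90: heading 315 -> 225
FD 15: (10,-9) -> (-0.607,-19.607) [heading=225, draw]
RT 15: heading 225 -> 210
FD 16: (-0.607,-19.607) -> (-14.463,-27.607) [heading=210, draw]
RT 15: heading 210 -> 195
Final: pos=(-14.463,-27.607), heading=195, 2 segment(s) drawn
Segments drawn: 2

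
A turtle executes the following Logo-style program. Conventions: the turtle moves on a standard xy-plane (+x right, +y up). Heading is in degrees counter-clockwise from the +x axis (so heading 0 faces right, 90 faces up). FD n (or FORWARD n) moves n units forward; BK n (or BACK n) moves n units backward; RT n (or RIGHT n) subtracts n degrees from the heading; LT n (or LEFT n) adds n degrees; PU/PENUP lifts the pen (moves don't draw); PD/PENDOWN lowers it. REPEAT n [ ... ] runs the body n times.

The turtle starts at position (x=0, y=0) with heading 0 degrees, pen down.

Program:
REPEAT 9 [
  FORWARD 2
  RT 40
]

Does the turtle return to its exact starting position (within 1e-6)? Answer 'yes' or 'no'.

Executing turtle program step by step:
Start: pos=(0,0), heading=0, pen down
REPEAT 9 [
  -- iteration 1/9 --
  FD 2: (0,0) -> (2,0) [heading=0, draw]
  RT 40: heading 0 -> 320
  -- iteration 2/9 --
  FD 2: (2,0) -> (3.532,-1.286) [heading=320, draw]
  RT 40: heading 320 -> 280
  -- iteration 3/9 --
  FD 2: (3.532,-1.286) -> (3.879,-3.255) [heading=280, draw]
  RT 40: heading 280 -> 240
  -- iteration 4/9 --
  FD 2: (3.879,-3.255) -> (2.879,-4.987) [heading=240, draw]
  RT 40: heading 240 -> 200
  -- iteration 5/9 --
  FD 2: (2.879,-4.987) -> (1,-5.671) [heading=200, draw]
  RT 40: heading 200 -> 160
  -- iteration 6/9 --
  FD 2: (1,-5.671) -> (-0.879,-4.987) [heading=160, draw]
  RT 40: heading 160 -> 120
  -- iteration 7/9 --
  FD 2: (-0.879,-4.987) -> (-1.879,-3.255) [heading=120, draw]
  RT 40: heading 120 -> 80
  -- iteration 8/9 --
  FD 2: (-1.879,-3.255) -> (-1.532,-1.286) [heading=80, draw]
  RT 40: heading 80 -> 40
  -- iteration 9/9 --
  FD 2: (-1.532,-1.286) -> (0,0) [heading=40, draw]
  RT 40: heading 40 -> 0
]
Final: pos=(0,0), heading=0, 9 segment(s) drawn

Start position: (0, 0)
Final position: (0, 0)
Distance = 0; < 1e-6 -> CLOSED

Answer: yes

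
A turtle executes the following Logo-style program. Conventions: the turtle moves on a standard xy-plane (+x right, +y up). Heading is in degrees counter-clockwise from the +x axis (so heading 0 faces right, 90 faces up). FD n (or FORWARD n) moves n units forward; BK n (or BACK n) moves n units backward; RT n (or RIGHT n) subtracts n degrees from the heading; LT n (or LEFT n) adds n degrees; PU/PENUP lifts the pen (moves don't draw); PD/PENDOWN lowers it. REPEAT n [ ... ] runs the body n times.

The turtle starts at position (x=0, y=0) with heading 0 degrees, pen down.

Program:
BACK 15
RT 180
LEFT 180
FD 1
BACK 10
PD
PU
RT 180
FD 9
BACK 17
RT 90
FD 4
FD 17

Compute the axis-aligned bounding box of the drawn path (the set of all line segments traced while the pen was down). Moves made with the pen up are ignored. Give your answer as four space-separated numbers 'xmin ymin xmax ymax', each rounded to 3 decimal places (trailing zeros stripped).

Executing turtle program step by step:
Start: pos=(0,0), heading=0, pen down
BK 15: (0,0) -> (-15,0) [heading=0, draw]
RT 180: heading 0 -> 180
LT 180: heading 180 -> 0
FD 1: (-15,0) -> (-14,0) [heading=0, draw]
BK 10: (-14,0) -> (-24,0) [heading=0, draw]
PD: pen down
PU: pen up
RT 180: heading 0 -> 180
FD 9: (-24,0) -> (-33,0) [heading=180, move]
BK 17: (-33,0) -> (-16,0) [heading=180, move]
RT 90: heading 180 -> 90
FD 4: (-16,0) -> (-16,4) [heading=90, move]
FD 17: (-16,4) -> (-16,21) [heading=90, move]
Final: pos=(-16,21), heading=90, 3 segment(s) drawn

Segment endpoints: x in {-24, -15, -14, 0}, y in {0}
xmin=-24, ymin=0, xmax=0, ymax=0

Answer: -24 0 0 0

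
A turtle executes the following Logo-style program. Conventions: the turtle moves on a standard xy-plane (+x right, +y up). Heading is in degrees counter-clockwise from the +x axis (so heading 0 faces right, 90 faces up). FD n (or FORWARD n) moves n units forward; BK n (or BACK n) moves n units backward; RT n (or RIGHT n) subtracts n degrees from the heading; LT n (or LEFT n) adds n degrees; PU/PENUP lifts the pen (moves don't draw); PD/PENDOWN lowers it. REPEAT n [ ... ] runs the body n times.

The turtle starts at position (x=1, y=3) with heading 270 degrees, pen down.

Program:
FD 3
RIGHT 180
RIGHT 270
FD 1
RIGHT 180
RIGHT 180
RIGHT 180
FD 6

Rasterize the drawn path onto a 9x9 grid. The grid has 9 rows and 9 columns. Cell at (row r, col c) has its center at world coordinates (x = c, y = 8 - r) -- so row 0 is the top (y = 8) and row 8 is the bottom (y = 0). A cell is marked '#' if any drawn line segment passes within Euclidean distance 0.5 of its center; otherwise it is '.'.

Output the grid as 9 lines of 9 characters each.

Segment 0: (1,3) -> (1,0)
Segment 1: (1,0) -> (-0,-0)
Segment 2: (-0,-0) -> (6,0)

Answer: .........
.........
.........
.........
.........
.#.......
.#.......
.#.......
#######..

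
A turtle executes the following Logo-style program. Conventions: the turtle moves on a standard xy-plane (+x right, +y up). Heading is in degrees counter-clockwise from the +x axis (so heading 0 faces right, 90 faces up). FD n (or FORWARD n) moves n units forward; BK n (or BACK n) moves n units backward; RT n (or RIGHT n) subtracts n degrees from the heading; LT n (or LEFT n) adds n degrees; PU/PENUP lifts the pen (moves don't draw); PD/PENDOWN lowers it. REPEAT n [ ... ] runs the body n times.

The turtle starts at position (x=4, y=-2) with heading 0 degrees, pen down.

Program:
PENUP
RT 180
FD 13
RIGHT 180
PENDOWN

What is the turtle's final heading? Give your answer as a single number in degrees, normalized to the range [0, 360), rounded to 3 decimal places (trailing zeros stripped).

Executing turtle program step by step:
Start: pos=(4,-2), heading=0, pen down
PU: pen up
RT 180: heading 0 -> 180
FD 13: (4,-2) -> (-9,-2) [heading=180, move]
RT 180: heading 180 -> 0
PD: pen down
Final: pos=(-9,-2), heading=0, 0 segment(s) drawn

Answer: 0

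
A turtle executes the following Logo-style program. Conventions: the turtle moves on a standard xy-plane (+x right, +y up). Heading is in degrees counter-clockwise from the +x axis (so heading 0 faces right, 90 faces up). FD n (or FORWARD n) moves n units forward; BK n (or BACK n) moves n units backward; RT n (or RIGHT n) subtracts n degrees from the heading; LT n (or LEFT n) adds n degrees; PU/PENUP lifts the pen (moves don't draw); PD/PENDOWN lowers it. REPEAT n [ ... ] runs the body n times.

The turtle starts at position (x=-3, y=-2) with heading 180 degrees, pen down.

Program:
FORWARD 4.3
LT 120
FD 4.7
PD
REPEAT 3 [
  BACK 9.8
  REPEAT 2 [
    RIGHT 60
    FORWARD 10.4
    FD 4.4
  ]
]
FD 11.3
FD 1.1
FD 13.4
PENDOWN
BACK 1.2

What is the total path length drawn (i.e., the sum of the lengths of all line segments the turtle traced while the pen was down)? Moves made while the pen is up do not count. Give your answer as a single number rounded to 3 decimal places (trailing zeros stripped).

Answer: 154.2

Derivation:
Executing turtle program step by step:
Start: pos=(-3,-2), heading=180, pen down
FD 4.3: (-3,-2) -> (-7.3,-2) [heading=180, draw]
LT 120: heading 180 -> 300
FD 4.7: (-7.3,-2) -> (-4.95,-6.07) [heading=300, draw]
PD: pen down
REPEAT 3 [
  -- iteration 1/3 --
  BK 9.8: (-4.95,-6.07) -> (-9.85,2.417) [heading=300, draw]
  REPEAT 2 [
    -- iteration 1/2 --
    RT 60: heading 300 -> 240
    FD 10.4: (-9.85,2.417) -> (-15.05,-6.59) [heading=240, draw]
    FD 4.4: (-15.05,-6.59) -> (-17.25,-10.4) [heading=240, draw]
    -- iteration 2/2 --
    RT 60: heading 240 -> 180
    FD 10.4: (-17.25,-10.4) -> (-27.65,-10.4) [heading=180, draw]
    FD 4.4: (-27.65,-10.4) -> (-32.05,-10.4) [heading=180, draw]
  ]
  -- iteration 2/3 --
  BK 9.8: (-32.05,-10.4) -> (-22.25,-10.4) [heading=180, draw]
  REPEAT 2 [
    -- iteration 1/2 --
    RT 60: heading 180 -> 120
    FD 10.4: (-22.25,-10.4) -> (-27.45,-1.394) [heading=120, draw]
    FD 4.4: (-27.45,-1.394) -> (-29.65,2.417) [heading=120, draw]
    -- iteration 2/2 --
    RT 60: heading 120 -> 60
    FD 10.4: (-29.65,2.417) -> (-24.45,11.423) [heading=60, draw]
    FD 4.4: (-24.45,11.423) -> (-22.25,15.234) [heading=60, draw]
  ]
  -- iteration 3/3 --
  BK 9.8: (-22.25,15.234) -> (-27.15,6.747) [heading=60, draw]
  REPEAT 2 [
    -- iteration 1/2 --
    RT 60: heading 60 -> 0
    FD 10.4: (-27.15,6.747) -> (-16.75,6.747) [heading=0, draw]
    FD 4.4: (-16.75,6.747) -> (-12.35,6.747) [heading=0, draw]
    -- iteration 2/2 --
    RT 60: heading 0 -> 300
    FD 10.4: (-12.35,6.747) -> (-7.15,-2.26) [heading=300, draw]
    FD 4.4: (-7.15,-2.26) -> (-4.95,-6.07) [heading=300, draw]
  ]
]
FD 11.3: (-4.95,-6.07) -> (0.7,-15.856) [heading=300, draw]
FD 1.1: (0.7,-15.856) -> (1.25,-16.809) [heading=300, draw]
FD 13.4: (1.25,-16.809) -> (7.95,-28.414) [heading=300, draw]
PD: pen down
BK 1.2: (7.95,-28.414) -> (7.35,-27.375) [heading=300, draw]
Final: pos=(7.35,-27.375), heading=300, 21 segment(s) drawn

Segment lengths:
  seg 1: (-3,-2) -> (-7.3,-2), length = 4.3
  seg 2: (-7.3,-2) -> (-4.95,-6.07), length = 4.7
  seg 3: (-4.95,-6.07) -> (-9.85,2.417), length = 9.8
  seg 4: (-9.85,2.417) -> (-15.05,-6.59), length = 10.4
  seg 5: (-15.05,-6.59) -> (-17.25,-10.4), length = 4.4
  seg 6: (-17.25,-10.4) -> (-27.65,-10.4), length = 10.4
  seg 7: (-27.65,-10.4) -> (-32.05,-10.4), length = 4.4
  seg 8: (-32.05,-10.4) -> (-22.25,-10.4), length = 9.8
  seg 9: (-22.25,-10.4) -> (-27.45,-1.394), length = 10.4
  seg 10: (-27.45,-1.394) -> (-29.65,2.417), length = 4.4
  seg 11: (-29.65,2.417) -> (-24.45,11.423), length = 10.4
  seg 12: (-24.45,11.423) -> (-22.25,15.234), length = 4.4
  seg 13: (-22.25,15.234) -> (-27.15,6.747), length = 9.8
  seg 14: (-27.15,6.747) -> (-16.75,6.747), length = 10.4
  seg 15: (-16.75,6.747) -> (-12.35,6.747), length = 4.4
  seg 16: (-12.35,6.747) -> (-7.15,-2.26), length = 10.4
  seg 17: (-7.15,-2.26) -> (-4.95,-6.07), length = 4.4
  seg 18: (-4.95,-6.07) -> (0.7,-15.856), length = 11.3
  seg 19: (0.7,-15.856) -> (1.25,-16.809), length = 1.1
  seg 20: (1.25,-16.809) -> (7.95,-28.414), length = 13.4
  seg 21: (7.95,-28.414) -> (7.35,-27.375), length = 1.2
Total = 154.2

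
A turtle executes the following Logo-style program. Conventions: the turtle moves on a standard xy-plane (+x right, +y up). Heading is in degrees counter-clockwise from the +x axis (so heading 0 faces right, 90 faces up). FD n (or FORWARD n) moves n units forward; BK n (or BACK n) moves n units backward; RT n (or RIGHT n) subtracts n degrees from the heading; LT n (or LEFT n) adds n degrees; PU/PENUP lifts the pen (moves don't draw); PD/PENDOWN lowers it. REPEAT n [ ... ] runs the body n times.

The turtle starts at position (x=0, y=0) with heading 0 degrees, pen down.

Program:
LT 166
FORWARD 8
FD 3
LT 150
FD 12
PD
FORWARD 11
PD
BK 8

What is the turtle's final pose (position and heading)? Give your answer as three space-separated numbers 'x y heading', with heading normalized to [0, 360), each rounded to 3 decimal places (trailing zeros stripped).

Executing turtle program step by step:
Start: pos=(0,0), heading=0, pen down
LT 166: heading 0 -> 166
FD 8: (0,0) -> (-7.762,1.935) [heading=166, draw]
FD 3: (-7.762,1.935) -> (-10.673,2.661) [heading=166, draw]
LT 150: heading 166 -> 316
FD 12: (-10.673,2.661) -> (-2.041,-5.675) [heading=316, draw]
PD: pen down
FD 11: (-2.041,-5.675) -> (5.872,-13.316) [heading=316, draw]
PD: pen down
BK 8: (5.872,-13.316) -> (0.117,-7.759) [heading=316, draw]
Final: pos=(0.117,-7.759), heading=316, 5 segment(s) drawn

Answer: 0.117 -7.759 316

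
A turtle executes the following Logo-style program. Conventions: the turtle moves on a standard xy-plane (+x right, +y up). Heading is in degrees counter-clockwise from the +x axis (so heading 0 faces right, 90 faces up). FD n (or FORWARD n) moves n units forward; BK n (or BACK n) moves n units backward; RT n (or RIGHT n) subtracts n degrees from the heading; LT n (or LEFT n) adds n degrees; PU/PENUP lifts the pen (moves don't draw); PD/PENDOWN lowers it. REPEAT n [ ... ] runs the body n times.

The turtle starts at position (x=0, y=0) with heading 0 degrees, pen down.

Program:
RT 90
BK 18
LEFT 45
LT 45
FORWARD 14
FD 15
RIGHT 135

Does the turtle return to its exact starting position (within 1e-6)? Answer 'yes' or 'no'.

Answer: no

Derivation:
Executing turtle program step by step:
Start: pos=(0,0), heading=0, pen down
RT 90: heading 0 -> 270
BK 18: (0,0) -> (0,18) [heading=270, draw]
LT 45: heading 270 -> 315
LT 45: heading 315 -> 0
FD 14: (0,18) -> (14,18) [heading=0, draw]
FD 15: (14,18) -> (29,18) [heading=0, draw]
RT 135: heading 0 -> 225
Final: pos=(29,18), heading=225, 3 segment(s) drawn

Start position: (0, 0)
Final position: (29, 18)
Distance = 34.132; >= 1e-6 -> NOT closed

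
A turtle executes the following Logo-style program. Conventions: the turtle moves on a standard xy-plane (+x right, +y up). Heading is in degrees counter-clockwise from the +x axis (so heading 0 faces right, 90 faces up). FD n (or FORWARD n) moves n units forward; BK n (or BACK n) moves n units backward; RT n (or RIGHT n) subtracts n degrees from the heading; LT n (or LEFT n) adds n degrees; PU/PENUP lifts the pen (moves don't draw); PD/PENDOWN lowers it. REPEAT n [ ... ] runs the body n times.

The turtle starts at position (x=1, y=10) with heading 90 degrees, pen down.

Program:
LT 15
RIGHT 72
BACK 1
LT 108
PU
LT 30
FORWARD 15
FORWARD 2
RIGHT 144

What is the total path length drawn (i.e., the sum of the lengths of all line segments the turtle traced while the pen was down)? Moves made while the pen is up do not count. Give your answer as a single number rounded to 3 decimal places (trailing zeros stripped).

Answer: 1

Derivation:
Executing turtle program step by step:
Start: pos=(1,10), heading=90, pen down
LT 15: heading 90 -> 105
RT 72: heading 105 -> 33
BK 1: (1,10) -> (0.161,9.455) [heading=33, draw]
LT 108: heading 33 -> 141
PU: pen up
LT 30: heading 141 -> 171
FD 15: (0.161,9.455) -> (-14.654,11.802) [heading=171, move]
FD 2: (-14.654,11.802) -> (-16.629,12.115) [heading=171, move]
RT 144: heading 171 -> 27
Final: pos=(-16.629,12.115), heading=27, 1 segment(s) drawn

Segment lengths:
  seg 1: (1,10) -> (0.161,9.455), length = 1
Total = 1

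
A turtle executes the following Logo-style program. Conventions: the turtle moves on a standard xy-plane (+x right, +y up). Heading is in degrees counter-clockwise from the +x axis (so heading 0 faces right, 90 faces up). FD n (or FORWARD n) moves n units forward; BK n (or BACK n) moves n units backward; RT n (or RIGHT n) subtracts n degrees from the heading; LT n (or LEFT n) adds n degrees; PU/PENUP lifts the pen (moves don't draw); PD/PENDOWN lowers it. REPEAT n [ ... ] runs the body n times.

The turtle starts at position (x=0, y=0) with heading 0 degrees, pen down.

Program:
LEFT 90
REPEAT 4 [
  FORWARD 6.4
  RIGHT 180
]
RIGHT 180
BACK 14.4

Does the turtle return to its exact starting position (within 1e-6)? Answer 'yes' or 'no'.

Answer: no

Derivation:
Executing turtle program step by step:
Start: pos=(0,0), heading=0, pen down
LT 90: heading 0 -> 90
REPEAT 4 [
  -- iteration 1/4 --
  FD 6.4: (0,0) -> (0,6.4) [heading=90, draw]
  RT 180: heading 90 -> 270
  -- iteration 2/4 --
  FD 6.4: (0,6.4) -> (0,0) [heading=270, draw]
  RT 180: heading 270 -> 90
  -- iteration 3/4 --
  FD 6.4: (0,0) -> (0,6.4) [heading=90, draw]
  RT 180: heading 90 -> 270
  -- iteration 4/4 --
  FD 6.4: (0,6.4) -> (0,0) [heading=270, draw]
  RT 180: heading 270 -> 90
]
RT 180: heading 90 -> 270
BK 14.4: (0,0) -> (0,14.4) [heading=270, draw]
Final: pos=(0,14.4), heading=270, 5 segment(s) drawn

Start position: (0, 0)
Final position: (0, 14.4)
Distance = 14.4; >= 1e-6 -> NOT closed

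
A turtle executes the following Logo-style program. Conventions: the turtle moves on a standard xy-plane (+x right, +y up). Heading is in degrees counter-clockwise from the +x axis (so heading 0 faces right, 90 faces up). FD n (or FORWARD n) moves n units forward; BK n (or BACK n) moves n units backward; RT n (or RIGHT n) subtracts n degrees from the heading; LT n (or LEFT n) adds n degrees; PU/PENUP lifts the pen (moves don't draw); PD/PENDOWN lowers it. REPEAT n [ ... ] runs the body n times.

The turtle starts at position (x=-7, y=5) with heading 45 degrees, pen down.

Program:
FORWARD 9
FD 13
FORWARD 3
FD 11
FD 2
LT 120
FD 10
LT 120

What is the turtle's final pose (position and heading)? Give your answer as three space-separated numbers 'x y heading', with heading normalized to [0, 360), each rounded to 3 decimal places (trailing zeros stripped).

Answer: 10.211 34.458 285

Derivation:
Executing turtle program step by step:
Start: pos=(-7,5), heading=45, pen down
FD 9: (-7,5) -> (-0.636,11.364) [heading=45, draw]
FD 13: (-0.636,11.364) -> (8.556,20.556) [heading=45, draw]
FD 3: (8.556,20.556) -> (10.678,22.678) [heading=45, draw]
FD 11: (10.678,22.678) -> (18.456,30.456) [heading=45, draw]
FD 2: (18.456,30.456) -> (19.87,31.87) [heading=45, draw]
LT 120: heading 45 -> 165
FD 10: (19.87,31.87) -> (10.211,34.458) [heading=165, draw]
LT 120: heading 165 -> 285
Final: pos=(10.211,34.458), heading=285, 6 segment(s) drawn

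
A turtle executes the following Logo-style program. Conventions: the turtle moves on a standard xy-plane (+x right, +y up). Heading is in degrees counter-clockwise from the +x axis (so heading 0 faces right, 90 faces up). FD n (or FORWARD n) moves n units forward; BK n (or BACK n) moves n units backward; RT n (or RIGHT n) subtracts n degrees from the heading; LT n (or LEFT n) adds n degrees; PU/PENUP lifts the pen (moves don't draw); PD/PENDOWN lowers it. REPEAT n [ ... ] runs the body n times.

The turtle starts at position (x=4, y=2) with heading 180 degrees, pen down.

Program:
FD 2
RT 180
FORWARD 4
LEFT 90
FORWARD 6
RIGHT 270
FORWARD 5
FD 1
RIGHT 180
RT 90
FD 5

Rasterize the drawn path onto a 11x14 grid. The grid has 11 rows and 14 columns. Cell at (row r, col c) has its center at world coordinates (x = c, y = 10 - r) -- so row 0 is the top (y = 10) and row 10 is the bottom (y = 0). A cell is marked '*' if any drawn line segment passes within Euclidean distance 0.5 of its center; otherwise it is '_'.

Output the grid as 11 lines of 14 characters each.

Answer: ______________
______________
*******_______
*_____*_______
*_____*_______
*_____*_______
*_____*_______
*_____*_______
__*****_______
______________
______________

Derivation:
Segment 0: (4,2) -> (2,2)
Segment 1: (2,2) -> (6,2)
Segment 2: (6,2) -> (6,8)
Segment 3: (6,8) -> (1,8)
Segment 4: (1,8) -> (0,8)
Segment 5: (0,8) -> (0,3)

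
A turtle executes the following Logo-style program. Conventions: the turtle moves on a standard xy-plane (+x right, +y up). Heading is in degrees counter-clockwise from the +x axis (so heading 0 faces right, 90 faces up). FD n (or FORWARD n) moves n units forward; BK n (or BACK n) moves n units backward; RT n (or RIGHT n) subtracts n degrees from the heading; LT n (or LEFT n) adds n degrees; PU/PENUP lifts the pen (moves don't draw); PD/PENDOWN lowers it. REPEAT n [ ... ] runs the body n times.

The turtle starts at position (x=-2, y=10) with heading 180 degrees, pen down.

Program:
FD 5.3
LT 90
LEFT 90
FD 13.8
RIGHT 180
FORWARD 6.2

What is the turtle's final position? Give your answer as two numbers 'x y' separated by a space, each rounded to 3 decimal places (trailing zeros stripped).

Executing turtle program step by step:
Start: pos=(-2,10), heading=180, pen down
FD 5.3: (-2,10) -> (-7.3,10) [heading=180, draw]
LT 90: heading 180 -> 270
LT 90: heading 270 -> 0
FD 13.8: (-7.3,10) -> (6.5,10) [heading=0, draw]
RT 180: heading 0 -> 180
FD 6.2: (6.5,10) -> (0.3,10) [heading=180, draw]
Final: pos=(0.3,10), heading=180, 3 segment(s) drawn

Answer: 0.3 10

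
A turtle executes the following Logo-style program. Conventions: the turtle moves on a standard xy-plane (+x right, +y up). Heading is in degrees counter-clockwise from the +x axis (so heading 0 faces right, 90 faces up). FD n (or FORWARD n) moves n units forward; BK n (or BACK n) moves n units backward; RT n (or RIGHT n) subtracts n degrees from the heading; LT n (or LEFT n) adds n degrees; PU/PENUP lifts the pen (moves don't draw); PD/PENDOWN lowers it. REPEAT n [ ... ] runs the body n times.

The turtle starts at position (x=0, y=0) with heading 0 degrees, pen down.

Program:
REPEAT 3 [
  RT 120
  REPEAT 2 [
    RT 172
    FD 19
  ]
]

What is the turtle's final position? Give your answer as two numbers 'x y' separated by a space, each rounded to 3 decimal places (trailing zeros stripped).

Answer: -0.725 -1.16

Derivation:
Executing turtle program step by step:
Start: pos=(0,0), heading=0, pen down
REPEAT 3 [
  -- iteration 1/3 --
  RT 120: heading 0 -> 240
  REPEAT 2 [
    -- iteration 1/2 --
    RT 172: heading 240 -> 68
    FD 19: (0,0) -> (7.118,17.616) [heading=68, draw]
    -- iteration 2/2 --
    RT 172: heading 68 -> 256
    FD 19: (7.118,17.616) -> (2.521,-0.819) [heading=256, draw]
  ]
  -- iteration 2/3 --
  RT 120: heading 256 -> 136
  REPEAT 2 [
    -- iteration 1/2 --
    RT 172: heading 136 -> 324
    FD 19: (2.521,-0.819) -> (17.892,-11.987) [heading=324, draw]
    -- iteration 2/2 --
    RT 172: heading 324 -> 152
    FD 19: (17.892,-11.987) -> (1.116,-3.067) [heading=152, draw]
  ]
  -- iteration 3/3 --
  RT 120: heading 152 -> 32
  REPEAT 2 [
    -- iteration 1/2 --
    RT 172: heading 32 -> 220
    FD 19: (1.116,-3.067) -> (-13.439,-15.28) [heading=220, draw]
    -- iteration 2/2 --
    RT 172: heading 220 -> 48
    FD 19: (-13.439,-15.28) -> (-0.725,-1.16) [heading=48, draw]
  ]
]
Final: pos=(-0.725,-1.16), heading=48, 6 segment(s) drawn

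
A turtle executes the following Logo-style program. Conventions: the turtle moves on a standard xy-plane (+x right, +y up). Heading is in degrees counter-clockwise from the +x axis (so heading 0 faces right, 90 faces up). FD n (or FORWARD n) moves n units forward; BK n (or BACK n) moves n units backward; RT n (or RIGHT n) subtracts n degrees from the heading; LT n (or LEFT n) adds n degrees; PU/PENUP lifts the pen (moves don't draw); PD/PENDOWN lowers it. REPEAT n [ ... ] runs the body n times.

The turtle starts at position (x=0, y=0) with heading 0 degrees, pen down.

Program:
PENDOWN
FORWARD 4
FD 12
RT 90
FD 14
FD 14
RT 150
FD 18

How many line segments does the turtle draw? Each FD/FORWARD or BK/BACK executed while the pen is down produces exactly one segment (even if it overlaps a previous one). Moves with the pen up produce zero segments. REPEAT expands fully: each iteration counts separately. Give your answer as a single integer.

Answer: 5

Derivation:
Executing turtle program step by step:
Start: pos=(0,0), heading=0, pen down
PD: pen down
FD 4: (0,0) -> (4,0) [heading=0, draw]
FD 12: (4,0) -> (16,0) [heading=0, draw]
RT 90: heading 0 -> 270
FD 14: (16,0) -> (16,-14) [heading=270, draw]
FD 14: (16,-14) -> (16,-28) [heading=270, draw]
RT 150: heading 270 -> 120
FD 18: (16,-28) -> (7,-12.412) [heading=120, draw]
Final: pos=(7,-12.412), heading=120, 5 segment(s) drawn
Segments drawn: 5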